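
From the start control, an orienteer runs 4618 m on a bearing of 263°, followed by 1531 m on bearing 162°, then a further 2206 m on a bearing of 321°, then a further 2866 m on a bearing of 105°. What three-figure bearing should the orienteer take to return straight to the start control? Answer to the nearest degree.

069°

Leg 1 (263°, 4618 m): east 4618 sin 263° = -4583.58, north 4618 cos 263° = -562.79
Leg 2 (162°, 1531 m): east 1531 sin 162° = 473.11, north 1531 cos 162° = -1456.07
Leg 3 (321°, 2206 m): east 2206 sin 321° = -1388.28, north 2206 cos 321° = 1714.38
Leg 4 (105°, 2866 m): east 2866 sin 105° = 2768.34, north 2866 cos 105° = -741.78
Net displacement: -2730.41 east, -1046.25 north. Direction back to start is (2730.41, 1046.25): bearing = atan2(2730.41, 1046.25) mod 360° = 69.03° ≈ 069°.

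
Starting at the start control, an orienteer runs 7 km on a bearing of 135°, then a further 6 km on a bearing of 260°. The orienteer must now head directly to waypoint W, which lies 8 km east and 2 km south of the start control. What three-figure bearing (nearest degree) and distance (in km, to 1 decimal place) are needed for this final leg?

Leg 1 (135°, 7 km): east 7 sin 135° = 4.95, north 7 cos 135° = -4.95
Leg 2 (260°, 6 km): east 6 sin 260° = -5.91, north 6 cos 260° = -1.04
Current position: (-0.96, -5.99). Target: (8, -2). Remaining: Δeast = 8.96, Δnorth = 3.99.
Bearing = atan2(8.96, 3.99) mod 360° = 65.99°; distance = √((8.96)² + (3.99)²) = 9.808 km.

066°, 9.8 km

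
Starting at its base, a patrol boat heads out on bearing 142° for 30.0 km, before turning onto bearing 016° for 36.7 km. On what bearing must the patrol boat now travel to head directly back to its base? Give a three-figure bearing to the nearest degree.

248°

Leg 1 (142°, 30.0 km): east 30.0 sin 142° = 18.47, north 30.0 cos 142° = -23.64
Leg 2 (016°, 36.7 km): east 36.7 sin 16° = 10.12, north 36.7 cos 16° = 35.28
Net displacement: 28.59 east, 11.64 north. Direction back to start is (-28.59, -11.64): bearing = atan2(-28.59, -11.64) mod 360° = 247.85° ≈ 248°.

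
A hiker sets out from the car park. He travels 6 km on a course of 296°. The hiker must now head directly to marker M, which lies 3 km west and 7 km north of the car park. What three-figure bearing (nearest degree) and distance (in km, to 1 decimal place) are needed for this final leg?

Leg 1 (296°, 6 km): east 6 sin 296° = -5.39, north 6 cos 296° = 2.63
Current position: (-5.39, 2.63). Target: (-3, 7). Remaining: Δeast = 2.39, Δnorth = 4.37.
Bearing = atan2(2.39, 4.37) mod 360° = 28.70°; distance = √((2.39)² + (4.37)²) = 4.982 km.

029°, 5.0 km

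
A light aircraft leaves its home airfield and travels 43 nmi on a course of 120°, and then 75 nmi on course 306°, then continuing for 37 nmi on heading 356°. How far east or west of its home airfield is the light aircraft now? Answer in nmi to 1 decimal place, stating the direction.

Leg 1 (120°, 43 nmi): east 43 sin 120° = 37.24, north 43 cos 120° = -21.50
Leg 2 (306°, 75 nmi): east 75 sin 306° = -60.68, north 75 cos 306° = 44.08
Leg 3 (356°, 37 nmi): east 37 sin 356° = -2.58, north 37 cos 356° = 36.91
Net east component: -26.02 nmi.

26.0 nmi west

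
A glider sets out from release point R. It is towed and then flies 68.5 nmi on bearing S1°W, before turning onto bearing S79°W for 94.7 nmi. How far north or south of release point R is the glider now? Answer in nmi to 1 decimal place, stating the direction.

86.6 nmi south

Leg 1 (S1°W, 68.5 nmi): east 68.5 sin 181° = -1.20, north 68.5 cos 181° = -68.49
Leg 2 (S79°W, 94.7 nmi): east 94.7 sin 259° = -92.96, north 94.7 cos 259° = -18.07
Net north component: -86.56 nmi.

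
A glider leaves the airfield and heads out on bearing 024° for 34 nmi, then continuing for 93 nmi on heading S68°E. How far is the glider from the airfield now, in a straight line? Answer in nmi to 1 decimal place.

100.1 nmi

Leg 1 (024°, 34 nmi): east 34 sin 24° = 13.83, north 34 cos 24° = 31.06
Leg 2 (S68°E, 93 nmi): east 93 sin 112° = 86.23, north 93 cos 112° = -34.84
Net: 100.06 east, -3.78 north. Distance = √((100.06)² + (-3.78)²) = 100.128 nmi.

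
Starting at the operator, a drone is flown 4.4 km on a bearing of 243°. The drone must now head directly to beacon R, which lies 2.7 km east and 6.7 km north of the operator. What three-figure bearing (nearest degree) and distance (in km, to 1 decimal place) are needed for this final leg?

Leg 1 (243°, 4.4 km): east 4.4 sin 243° = -3.92, north 4.4 cos 243° = -2.00
Current position: (-3.92, -2.00). Target: (2.7, 6.7). Remaining: Δeast = 6.62, Δnorth = 8.70.
Bearing = atan2(6.62, 8.70) mod 360° = 37.28°; distance = √((6.62)² + (8.70)²) = 10.931 km.

037°, 10.9 km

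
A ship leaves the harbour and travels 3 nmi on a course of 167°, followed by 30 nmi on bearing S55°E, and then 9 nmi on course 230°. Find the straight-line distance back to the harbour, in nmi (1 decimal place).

31.8 nmi

Leg 1 (167°, 3 nmi): east 3 sin 167° = 0.67, north 3 cos 167° = -2.92
Leg 2 (S55°E, 30 nmi): east 30 sin 125° = 24.57, north 30 cos 125° = -17.21
Leg 3 (230°, 9 nmi): east 9 sin 230° = -6.89, north 9 cos 230° = -5.79
Net: 18.36 east, -25.92 north. Distance = √((18.36)² + (-25.92)²) = 31.757 nmi.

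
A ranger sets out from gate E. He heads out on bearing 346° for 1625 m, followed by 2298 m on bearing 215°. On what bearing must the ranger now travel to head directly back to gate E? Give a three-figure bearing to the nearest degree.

080°

Leg 1 (346°, 1625 m): east 1625 sin 346° = -393.12, north 1625 cos 346° = 1576.73
Leg 2 (215°, 2298 m): east 2298 sin 215° = -1318.08, north 2298 cos 215° = -1882.41
Net displacement: -1711.20 east, -305.68 north. Direction back to start is (1711.20, 305.68): bearing = atan2(1711.20, 305.68) mod 360° = 79.87° ≈ 080°.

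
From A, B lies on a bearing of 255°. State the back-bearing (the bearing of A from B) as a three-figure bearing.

075°

Back-bearing = 255° − 180° = 075°.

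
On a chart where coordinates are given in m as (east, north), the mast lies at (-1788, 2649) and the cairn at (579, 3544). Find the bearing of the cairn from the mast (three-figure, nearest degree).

069°

Δeast = 579 − -1788 = 2367.00; Δnorth = 3544 − 2649 = 895.00.
Bearing = atan2(Δeast, Δnorth) mod 360° = 69.29° ≈ 069°.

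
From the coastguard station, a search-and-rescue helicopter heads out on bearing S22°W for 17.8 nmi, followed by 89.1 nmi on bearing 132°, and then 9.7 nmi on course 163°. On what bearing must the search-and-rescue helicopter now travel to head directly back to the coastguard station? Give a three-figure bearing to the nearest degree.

Leg 1 (S22°W, 17.8 nmi): east 17.8 sin 202° = -6.67, north 17.8 cos 202° = -16.50
Leg 2 (132°, 89.1 nmi): east 89.1 sin 132° = 66.21, north 89.1 cos 132° = -59.62
Leg 3 (163°, 9.7 nmi): east 9.7 sin 163° = 2.84, north 9.7 cos 163° = -9.28
Net displacement: 62.38 east, -85.40 north. Direction back to start is (-62.38, 85.40): bearing = atan2(-62.38, 85.40) mod 360° = 323.85° ≈ 324°.

324°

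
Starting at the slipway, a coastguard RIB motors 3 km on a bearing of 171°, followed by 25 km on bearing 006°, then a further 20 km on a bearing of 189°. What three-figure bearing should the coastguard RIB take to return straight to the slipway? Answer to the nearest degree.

Leg 1 (171°, 3 km): east 3 sin 171° = 0.47, north 3 cos 171° = -2.96
Leg 2 (006°, 25 km): east 25 sin 6° = 2.61, north 25 cos 6° = 24.86
Leg 3 (189°, 20 km): east 20 sin 189° = -3.13, north 20 cos 189° = -19.75
Net displacement: -0.05 east, 2.15 north. Direction back to start is (0.05, -2.15): bearing = atan2(0.05, -2.15) mod 360° = 178.77° ≈ 179°.

179°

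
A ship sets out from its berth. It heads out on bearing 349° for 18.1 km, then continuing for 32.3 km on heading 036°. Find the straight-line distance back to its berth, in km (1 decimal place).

Leg 1 (349°, 18.1 km): east 18.1 sin 349° = -3.45, north 18.1 cos 349° = 17.77
Leg 2 (036°, 32.3 km): east 32.3 sin 36° = 18.99, north 32.3 cos 36° = 26.13
Net: 15.53 east, 43.90 north. Distance = √((15.53)² + (43.90)²) = 46.565 km.

46.6 km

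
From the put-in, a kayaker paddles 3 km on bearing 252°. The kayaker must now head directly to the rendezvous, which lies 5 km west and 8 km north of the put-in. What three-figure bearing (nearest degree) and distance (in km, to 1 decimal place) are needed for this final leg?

346°, 9.2 km

Leg 1 (252°, 3 km): east 3 sin 252° = -2.85, north 3 cos 252° = -0.93
Current position: (-2.85, -0.93). Target: (-5, 8). Remaining: Δeast = -2.15, Δnorth = 8.93.
Bearing = atan2(-2.15, 8.93) mod 360° = 346.48°; distance = √((-2.15)² + (8.93)²) = 9.182 km.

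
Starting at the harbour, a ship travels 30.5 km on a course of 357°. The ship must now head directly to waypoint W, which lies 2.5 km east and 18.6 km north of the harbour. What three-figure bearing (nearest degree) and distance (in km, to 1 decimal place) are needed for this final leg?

161°, 12.5 km

Leg 1 (357°, 30.5 km): east 30.5 sin 357° = -1.60, north 30.5 cos 357° = 30.46
Current position: (-1.60, 30.46). Target: (2.5, 18.6). Remaining: Δeast = 4.10, Δnorth = -11.86.
Bearing = atan2(4.10, -11.86) mod 360° = 160.94°; distance = √((4.10)² + (-11.86)²) = 12.546 km.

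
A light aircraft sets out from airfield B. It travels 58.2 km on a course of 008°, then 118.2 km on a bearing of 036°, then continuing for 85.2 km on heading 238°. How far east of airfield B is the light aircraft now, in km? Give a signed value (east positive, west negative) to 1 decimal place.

Leg 1 (008°, 58.2 km): east 58.2 sin 8° = 8.10, north 58.2 cos 8° = 57.63
Leg 2 (036°, 118.2 km): east 118.2 sin 36° = 69.48, north 118.2 cos 36° = 95.63
Leg 3 (238°, 85.2 km): east 85.2 sin 238° = -72.25, north 85.2 cos 238° = -45.15
Net east component: 5.32 km.

5.3 km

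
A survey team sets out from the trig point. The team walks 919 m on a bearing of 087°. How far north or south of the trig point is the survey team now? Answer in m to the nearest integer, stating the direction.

Leg 1 (087°, 919 m): east 919 sin 87° = 917.74, north 919 cos 87° = 48.10
Net north component: 48.10 m.

48 m north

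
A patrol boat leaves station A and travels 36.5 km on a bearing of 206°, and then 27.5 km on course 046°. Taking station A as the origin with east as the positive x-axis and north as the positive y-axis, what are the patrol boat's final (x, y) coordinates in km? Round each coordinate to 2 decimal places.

Leg 1 (206°, 36.5 km): east 36.5 sin 206° = -16.00, north 36.5 cos 206° = -32.81
Leg 2 (046°, 27.5 km): east 27.5 sin 46° = 19.78, north 27.5 cos 46° = 19.10
Summing: 3.78 km east, -13.70 km north → (3.78, -13.70).

(3.78, -13.70)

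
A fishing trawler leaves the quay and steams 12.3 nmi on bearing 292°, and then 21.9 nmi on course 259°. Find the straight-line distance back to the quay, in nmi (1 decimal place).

Leg 1 (292°, 12.3 nmi): east 12.3 sin 292° = -11.40, north 12.3 cos 292° = 4.61
Leg 2 (259°, 21.9 nmi): east 21.9 sin 259° = -21.50, north 21.9 cos 259° = -4.18
Net: -32.90 east, 0.43 north. Distance = √((-32.90)² + (0.43)²) = 32.905 nmi.

32.9 nmi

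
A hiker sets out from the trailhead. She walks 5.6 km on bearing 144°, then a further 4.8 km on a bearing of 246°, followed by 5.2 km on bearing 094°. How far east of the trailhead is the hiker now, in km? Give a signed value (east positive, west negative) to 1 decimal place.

Leg 1 (144°, 5.6 km): east 5.6 sin 144° = 3.29, north 5.6 cos 144° = -4.53
Leg 2 (246°, 4.8 km): east 4.8 sin 246° = -4.39, north 4.8 cos 246° = -1.95
Leg 3 (094°, 5.2 km): east 5.2 sin 94° = 5.19, north 5.2 cos 94° = -0.36
Net east component: 4.09 km.

4.1 km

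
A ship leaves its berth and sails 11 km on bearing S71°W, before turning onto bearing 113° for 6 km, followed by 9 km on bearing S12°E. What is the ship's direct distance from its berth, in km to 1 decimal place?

15.0 km

Leg 1 (S71°W, 11 km): east 11 sin 251° = -10.40, north 11 cos 251° = -3.58
Leg 2 (113°, 6 km): east 6 sin 113° = 5.52, north 6 cos 113° = -2.34
Leg 3 (S12°E, 9 km): east 9 sin 168° = 1.87, north 9 cos 168° = -8.80
Net: -3.01 east, -14.73 north. Distance = √((-3.01)² + (-14.73)²) = 15.033 km.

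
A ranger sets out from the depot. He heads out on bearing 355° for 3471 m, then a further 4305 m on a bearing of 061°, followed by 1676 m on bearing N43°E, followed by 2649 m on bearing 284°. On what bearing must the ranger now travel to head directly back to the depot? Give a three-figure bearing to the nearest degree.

Leg 1 (355°, 3471 m): east 3471 sin 355° = -302.52, north 3471 cos 355° = 3457.79
Leg 2 (061°, 4305 m): east 4305 sin 61° = 3765.24, north 4305 cos 61° = 2087.11
Leg 3 (N43°E, 1676 m): east 1676 sin 43° = 1143.03, north 1676 cos 43° = 1225.75
Leg 4 (284°, 2649 m): east 2649 sin 284° = -2570.31, north 2649 cos 284° = 640.85
Net displacement: 2035.44 east, 7411.50 north. Direction back to start is (-2035.44, -7411.50): bearing = atan2(-2035.44, -7411.50) mod 360° = 195.36° ≈ 195°.

195°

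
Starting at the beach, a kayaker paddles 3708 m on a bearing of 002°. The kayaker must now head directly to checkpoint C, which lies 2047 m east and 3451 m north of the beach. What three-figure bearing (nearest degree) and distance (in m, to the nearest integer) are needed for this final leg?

098°, 1934 m

Leg 1 (002°, 3708 m): east 3708 sin 2° = 129.41, north 3708 cos 2° = 3705.74
Current position: (129.41, 3705.74). Target: (2047, 3451). Remaining: Δeast = 1917.59, Δnorth = -254.74.
Bearing = atan2(1917.59, -254.74) mod 360° = 97.57°; distance = √((1917.59)² + (-254.74)²) = 1934.439 m.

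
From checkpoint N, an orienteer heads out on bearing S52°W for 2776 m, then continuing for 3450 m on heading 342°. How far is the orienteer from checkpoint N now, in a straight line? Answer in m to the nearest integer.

Leg 1 (S52°W, 2776 m): east 2776 sin 232° = -2187.52, north 2776 cos 232° = -1709.08
Leg 2 (342°, 3450 m): east 3450 sin 342° = -1066.11, north 3450 cos 342° = 3281.14
Net: -3253.63 east, 1572.07 north. Distance = √((-3253.63)² + (1572.07)²) = 3613.514 m.

3614 m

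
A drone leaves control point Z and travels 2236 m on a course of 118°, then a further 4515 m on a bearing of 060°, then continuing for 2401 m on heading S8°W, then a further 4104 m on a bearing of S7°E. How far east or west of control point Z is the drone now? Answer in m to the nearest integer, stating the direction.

Leg 1 (118°, 2236 m): east 2236 sin 118° = 1974.27, north 2236 cos 118° = -1049.74
Leg 2 (060°, 4515 m): east 4515 sin 60° = 3910.10, north 4515 cos 60° = 2257.50
Leg 3 (S8°W, 2401 m): east 2401 sin 188° = -334.15, north 2401 cos 188° = -2377.63
Leg 4 (S7°E, 4104 m): east 4104 sin 173° = 500.15, north 4104 cos 173° = -4073.41
Net east component: 6050.37 m.

6050 m east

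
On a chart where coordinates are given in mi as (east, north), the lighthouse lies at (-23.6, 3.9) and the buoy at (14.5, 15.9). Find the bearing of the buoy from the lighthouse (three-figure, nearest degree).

Δeast = 14.5 − -23.6 = 38.10; Δnorth = 15.9 − 3.9 = 12.00.
Bearing = atan2(Δeast, Δnorth) mod 360° = 72.52° ≈ 073°.

073°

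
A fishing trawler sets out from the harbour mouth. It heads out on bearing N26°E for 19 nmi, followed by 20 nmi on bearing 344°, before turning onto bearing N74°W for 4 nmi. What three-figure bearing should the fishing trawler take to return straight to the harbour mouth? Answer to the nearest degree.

Leg 1 (N26°E, 19 nmi): east 19 sin 26° = 8.33, north 19 cos 26° = 17.08
Leg 2 (344°, 20 nmi): east 20 sin 344° = -5.51, north 20 cos 344° = 19.23
Leg 3 (N74°W, 4 nmi): east 4 sin 286° = -3.85, north 4 cos 286° = 1.10
Net displacement: -1.03 east, 37.40 north. Direction back to start is (1.03, -37.40): bearing = atan2(1.03, -37.40) mod 360° = 178.42° ≈ 178°.

178°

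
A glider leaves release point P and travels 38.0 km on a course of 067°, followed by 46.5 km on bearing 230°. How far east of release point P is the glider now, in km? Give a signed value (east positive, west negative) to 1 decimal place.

Leg 1 (067°, 38.0 km): east 38.0 sin 67° = 34.98, north 38.0 cos 67° = 14.85
Leg 2 (230°, 46.5 km): east 46.5 sin 230° = -35.62, north 46.5 cos 230° = -29.89
Net east component: -0.64 km.

-0.6 km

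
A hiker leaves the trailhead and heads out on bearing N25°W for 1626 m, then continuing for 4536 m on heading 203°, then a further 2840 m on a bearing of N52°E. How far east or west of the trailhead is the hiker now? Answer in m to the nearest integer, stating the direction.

Leg 1 (N25°W, 1626 m): east 1626 sin 335° = -687.18, north 1626 cos 335° = 1473.66
Leg 2 (203°, 4536 m): east 4536 sin 203° = -1772.36, north 4536 cos 203° = -4175.41
Leg 3 (N52°E, 2840 m): east 2840 sin 52° = 2237.95, north 2840 cos 52° = 1748.48
Net east component: -221.58 m.

222 m west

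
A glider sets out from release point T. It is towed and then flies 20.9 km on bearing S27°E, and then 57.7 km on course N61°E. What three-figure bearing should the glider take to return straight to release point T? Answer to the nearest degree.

Leg 1 (S27°E, 20.9 km): east 20.9 sin 153° = 9.49, north 20.9 cos 153° = -18.62
Leg 2 (N61°E, 57.7 km): east 57.7 sin 61° = 50.47, north 57.7 cos 61° = 27.97
Net displacement: 59.95 east, 9.35 north. Direction back to start is (-59.95, -9.35): bearing = atan2(-59.95, -9.35) mod 360° = 261.13° ≈ 261°.

261°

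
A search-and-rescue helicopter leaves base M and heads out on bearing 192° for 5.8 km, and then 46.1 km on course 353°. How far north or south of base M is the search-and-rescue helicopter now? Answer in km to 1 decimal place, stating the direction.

40.1 km north

Leg 1 (192°, 5.8 km): east 5.8 sin 192° = -1.21, north 5.8 cos 192° = -5.67
Leg 2 (353°, 46.1 km): east 46.1 sin 353° = -5.62, north 46.1 cos 353° = 45.76
Net north component: 40.08 km.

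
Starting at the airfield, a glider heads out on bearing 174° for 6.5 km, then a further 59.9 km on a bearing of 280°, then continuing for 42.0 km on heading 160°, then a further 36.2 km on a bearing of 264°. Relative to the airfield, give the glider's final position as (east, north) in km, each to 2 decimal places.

(-79.95, -39.31)

Leg 1 (174°, 6.5 km): east 6.5 sin 174° = 0.68, north 6.5 cos 174° = -6.46
Leg 2 (280°, 59.9 km): east 59.9 sin 280° = -58.99, north 59.9 cos 280° = 10.40
Leg 3 (160°, 42.0 km): east 42.0 sin 160° = 14.36, north 42.0 cos 160° = -39.47
Leg 4 (264°, 36.2 km): east 36.2 sin 264° = -36.00, north 36.2 cos 264° = -3.78
Summing: -79.95 km east, -39.31 km north → (-79.95, -39.31).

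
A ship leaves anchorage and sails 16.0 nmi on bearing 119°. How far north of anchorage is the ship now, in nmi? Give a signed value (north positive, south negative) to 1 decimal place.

-7.8 nmi

Leg 1 (119°, 16.0 nmi): east 16.0 sin 119° = 13.99, north 16.0 cos 119° = -7.76
Net north component: -7.76 nmi.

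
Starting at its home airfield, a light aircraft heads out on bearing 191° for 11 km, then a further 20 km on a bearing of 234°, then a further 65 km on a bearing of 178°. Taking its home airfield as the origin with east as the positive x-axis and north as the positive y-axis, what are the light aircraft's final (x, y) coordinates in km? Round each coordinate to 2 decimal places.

(-16.01, -87.51)

Leg 1 (191°, 11 km): east 11 sin 191° = -2.10, north 11 cos 191° = -10.80
Leg 2 (234°, 20 km): east 20 sin 234° = -16.18, north 20 cos 234° = -11.76
Leg 3 (178°, 65 km): east 65 sin 178° = 2.27, north 65 cos 178° = -64.96
Summing: -16.01 km east, -87.51 km north → (-16.01, -87.51).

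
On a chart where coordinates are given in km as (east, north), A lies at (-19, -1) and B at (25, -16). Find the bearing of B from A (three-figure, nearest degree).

Δeast = 25 − -19 = 44.00; Δnorth = -16 − -1 = -15.00.
Bearing = atan2(Δeast, Δnorth) mod 360° = 108.82° ≈ 109°.

109°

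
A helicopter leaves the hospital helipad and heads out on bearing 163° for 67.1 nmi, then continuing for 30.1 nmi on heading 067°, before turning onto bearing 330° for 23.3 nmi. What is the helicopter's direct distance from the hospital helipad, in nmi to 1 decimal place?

Leg 1 (163°, 67.1 nmi): east 67.1 sin 163° = 19.62, north 67.1 cos 163° = -64.17
Leg 2 (067°, 30.1 nmi): east 30.1 sin 67° = 27.71, north 30.1 cos 67° = 11.76
Leg 3 (330°, 23.3 nmi): east 23.3 sin 330° = -11.65, north 23.3 cos 330° = 20.18
Net: 35.68 east, -32.23 north. Distance = √((35.68)² + (-32.23)²) = 48.077 nmi.

48.1 nmi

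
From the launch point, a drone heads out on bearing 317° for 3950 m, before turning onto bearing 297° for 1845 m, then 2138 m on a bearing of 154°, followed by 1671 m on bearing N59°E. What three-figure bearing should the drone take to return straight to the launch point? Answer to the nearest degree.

Leg 1 (317°, 3950 m): east 3950 sin 317° = -2693.89, north 3950 cos 317° = 2888.85
Leg 2 (297°, 1845 m): east 1845 sin 297° = -1643.91, north 1845 cos 297° = 837.61
Leg 3 (154°, 2138 m): east 2138 sin 154° = 937.24, north 2138 cos 154° = -1921.62
Leg 4 (N59°E, 1671 m): east 1671 sin 59° = 1432.33, north 1671 cos 59° = 860.63
Net displacement: -1968.24 east, 2665.47 north. Direction back to start is (1968.24, -2665.47): bearing = atan2(1968.24, -2665.47) mod 360° = 143.56° ≈ 144°.

144°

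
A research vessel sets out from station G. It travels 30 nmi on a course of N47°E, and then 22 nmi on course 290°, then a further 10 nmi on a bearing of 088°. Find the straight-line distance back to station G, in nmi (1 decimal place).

30.5 nmi

Leg 1 (N47°E, 30 nmi): east 30 sin 47° = 21.94, north 30 cos 47° = 20.46
Leg 2 (290°, 22 nmi): east 22 sin 290° = -20.67, north 22 cos 290° = 7.52
Leg 3 (088°, 10 nmi): east 10 sin 88° = 9.99, north 10 cos 88° = 0.35
Net: 11.26 east, 28.33 north. Distance = √((11.26)² + (28.33)²) = 30.489 nmi.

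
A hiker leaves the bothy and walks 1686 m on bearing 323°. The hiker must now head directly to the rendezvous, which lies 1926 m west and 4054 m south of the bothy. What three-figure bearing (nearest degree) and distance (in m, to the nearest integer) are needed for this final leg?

190°, 5477 m

Leg 1 (323°, 1686 m): east 1686 sin 323° = -1014.66, north 1686 cos 323° = 1346.50
Current position: (-1014.66, 1346.50). Target: (-1926, -4054). Remaining: Δeast = -911.34, Δnorth = -5400.50.
Bearing = atan2(-911.34, -5400.50) mod 360° = 189.58°; distance = √((-911.34)² + (-5400.50)²) = 5476.854 m.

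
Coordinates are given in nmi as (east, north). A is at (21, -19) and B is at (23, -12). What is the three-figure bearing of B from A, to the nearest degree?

Δeast = 23 − 21 = 2.00; Δnorth = -12 − -19 = 7.00.
Bearing = atan2(Δeast, Δnorth) mod 360° = 15.95° ≈ 016°.

016°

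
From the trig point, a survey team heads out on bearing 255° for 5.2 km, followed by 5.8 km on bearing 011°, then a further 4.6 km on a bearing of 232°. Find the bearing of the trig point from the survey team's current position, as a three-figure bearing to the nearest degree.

101°

Leg 1 (255°, 5.2 km): east 5.2 sin 255° = -5.02, north 5.2 cos 255° = -1.35
Leg 2 (011°, 5.8 km): east 5.8 sin 11° = 1.11, north 5.8 cos 11° = 5.69
Leg 3 (232°, 4.6 km): east 4.6 sin 232° = -3.62, north 4.6 cos 232° = -2.83
Net displacement: -7.54 east, 1.52 north. Direction back to start is (7.54, -1.52): bearing = atan2(7.54, -1.52) mod 360° = 101.36° ≈ 101°.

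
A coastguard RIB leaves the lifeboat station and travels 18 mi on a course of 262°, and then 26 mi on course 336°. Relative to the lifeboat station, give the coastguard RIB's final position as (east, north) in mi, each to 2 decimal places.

(-28.40, 21.25)

Leg 1 (262°, 18 mi): east 18 sin 262° = -17.82, north 18 cos 262° = -2.51
Leg 2 (336°, 26 mi): east 26 sin 336° = -10.58, north 26 cos 336° = 23.75
Summing: -28.40 mi east, 21.25 mi north → (-28.40, 21.25).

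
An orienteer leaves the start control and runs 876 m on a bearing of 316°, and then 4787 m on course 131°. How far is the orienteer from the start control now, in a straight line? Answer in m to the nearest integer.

Leg 1 (316°, 876 m): east 876 sin 316° = -608.52, north 876 cos 316° = 630.14
Leg 2 (131°, 4787 m): east 4787 sin 131° = 3612.79, north 4787 cos 131° = -3140.55
Net: 3004.27 east, -2510.41 north. Distance = √((3004.27)² + (-2510.41)²) = 3915.078 m.

3915 m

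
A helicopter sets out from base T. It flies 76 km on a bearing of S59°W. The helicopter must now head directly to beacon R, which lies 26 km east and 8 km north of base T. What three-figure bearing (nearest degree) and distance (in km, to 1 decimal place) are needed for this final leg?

Leg 1 (S59°W, 76 km): east 76 sin 239° = -65.14, north 76 cos 239° = -39.14
Current position: (-65.14, -39.14). Target: (26, 8). Remaining: Δeast = 91.14, Δnorth = 47.14.
Bearing = atan2(91.14, 47.14) mod 360° = 62.65°; distance = √((91.14)² + (47.14)²) = 102.615 km.

063°, 102.6 km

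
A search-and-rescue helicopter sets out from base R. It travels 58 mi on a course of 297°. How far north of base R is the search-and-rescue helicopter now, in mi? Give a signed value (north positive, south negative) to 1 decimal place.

Leg 1 (297°, 58 mi): east 58 sin 297° = -51.68, north 58 cos 297° = 26.33
Net north component: 26.33 mi.

26.3 mi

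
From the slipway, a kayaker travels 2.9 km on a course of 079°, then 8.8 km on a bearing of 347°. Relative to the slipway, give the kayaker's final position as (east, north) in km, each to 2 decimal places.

(0.87, 9.13)

Leg 1 (079°, 2.9 km): east 2.9 sin 79° = 2.85, north 2.9 cos 79° = 0.55
Leg 2 (347°, 8.8 km): east 8.8 sin 347° = -1.98, north 8.8 cos 347° = 8.57
Summing: 0.87 km east, 9.13 km north → (0.87, 9.13).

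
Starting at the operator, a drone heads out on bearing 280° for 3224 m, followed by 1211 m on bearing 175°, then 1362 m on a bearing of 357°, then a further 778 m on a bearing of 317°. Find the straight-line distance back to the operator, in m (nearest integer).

Leg 1 (280°, 3224 m): east 3224 sin 280° = -3175.02, north 3224 cos 280° = 559.84
Leg 2 (175°, 1211 m): east 1211 sin 175° = 105.55, north 1211 cos 175° = -1206.39
Leg 3 (357°, 1362 m): east 1362 sin 357° = -71.28, north 1362 cos 357° = 1360.13
Leg 4 (317°, 778 m): east 778 sin 317° = -530.59, north 778 cos 317° = 568.99
Net: -3671.35 east, 1282.58 north. Distance = √((-3671.35)² + (1282.58)²) = 3888.936 m.

3889 m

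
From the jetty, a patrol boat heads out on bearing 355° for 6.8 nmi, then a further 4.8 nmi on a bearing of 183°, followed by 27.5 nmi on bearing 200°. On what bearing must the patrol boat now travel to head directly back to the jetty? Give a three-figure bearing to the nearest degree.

Leg 1 (355°, 6.8 nmi): east 6.8 sin 355° = -0.59, north 6.8 cos 355° = 6.77
Leg 2 (183°, 4.8 nmi): east 4.8 sin 183° = -0.25, north 4.8 cos 183° = -4.79
Leg 3 (200°, 27.5 nmi): east 27.5 sin 200° = -9.41, north 27.5 cos 200° = -25.84
Net displacement: -10.25 east, -23.86 north. Direction back to start is (10.25, 23.86): bearing = atan2(10.25, 23.86) mod 360° = 23.25° ≈ 023°.

023°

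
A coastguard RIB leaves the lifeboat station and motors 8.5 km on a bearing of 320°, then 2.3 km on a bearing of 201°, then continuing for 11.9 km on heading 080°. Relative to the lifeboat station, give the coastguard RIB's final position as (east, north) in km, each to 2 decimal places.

(5.43, 6.43)

Leg 1 (320°, 8.5 km): east 8.5 sin 320° = -5.46, north 8.5 cos 320° = 6.51
Leg 2 (201°, 2.3 km): east 2.3 sin 201° = -0.82, north 2.3 cos 201° = -2.15
Leg 3 (080°, 11.9 km): east 11.9 sin 80° = 11.72, north 11.9 cos 80° = 2.07
Summing: 5.43 km east, 6.43 km north → (5.43, 6.43).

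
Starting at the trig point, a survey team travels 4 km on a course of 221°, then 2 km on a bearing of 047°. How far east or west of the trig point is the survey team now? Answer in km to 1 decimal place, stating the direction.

1.2 km west

Leg 1 (221°, 4 km): east 4 sin 221° = -2.62, north 4 cos 221° = -3.02
Leg 2 (047°, 2 km): east 2 sin 47° = 1.46, north 2 cos 47° = 1.36
Net east component: -1.16 km.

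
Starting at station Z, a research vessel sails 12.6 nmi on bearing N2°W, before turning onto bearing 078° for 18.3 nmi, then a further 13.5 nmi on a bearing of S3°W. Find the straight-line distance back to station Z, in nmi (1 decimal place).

Leg 1 (N2°W, 12.6 nmi): east 12.6 sin 358° = -0.44, north 12.6 cos 358° = 12.59
Leg 2 (078°, 18.3 nmi): east 18.3 sin 78° = 17.90, north 18.3 cos 78° = 3.80
Leg 3 (S3°W, 13.5 nmi): east 13.5 sin 183° = -0.71, north 13.5 cos 183° = -13.48
Net: 16.75 east, 2.92 north. Distance = √((16.75)² + (2.92)²) = 17.006 nmi.

17.0 nmi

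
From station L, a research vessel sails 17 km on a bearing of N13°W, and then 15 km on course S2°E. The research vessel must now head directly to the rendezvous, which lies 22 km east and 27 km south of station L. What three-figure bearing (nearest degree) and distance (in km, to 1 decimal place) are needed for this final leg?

138°, 38.2 km

Leg 1 (N13°W, 17 km): east 17 sin 347° = -3.82, north 17 cos 347° = 16.56
Leg 2 (S2°E, 15 km): east 15 sin 178° = 0.52, north 15 cos 178° = -14.99
Current position: (-3.30, 1.57). Target: (22, -27). Remaining: Δeast = 25.30, Δnorth = -28.57.
Bearing = atan2(25.30, -28.57) mod 360° = 138.48°; distance = √((25.30)² + (-28.57)²) = 38.165 km.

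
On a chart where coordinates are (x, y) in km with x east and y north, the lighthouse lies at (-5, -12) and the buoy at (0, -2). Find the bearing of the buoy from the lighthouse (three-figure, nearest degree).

Δeast = 0 − -5 = 5.00; Δnorth = -2 − -12 = 10.00.
Bearing = atan2(Δeast, Δnorth) mod 360° = 26.57° ≈ 027°.

027°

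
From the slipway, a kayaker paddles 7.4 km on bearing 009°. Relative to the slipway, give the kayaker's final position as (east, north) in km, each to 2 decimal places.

Leg 1 (009°, 7.4 km): east 7.4 sin 9° = 1.16, north 7.4 cos 9° = 7.31
Summing: 1.16 km east, 7.31 km north → (1.16, 7.31).

(1.16, 7.31)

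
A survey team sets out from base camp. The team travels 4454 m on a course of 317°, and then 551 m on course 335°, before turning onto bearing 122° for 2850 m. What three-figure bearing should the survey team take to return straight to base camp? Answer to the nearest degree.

Leg 1 (317°, 4454 m): east 4454 sin 317° = -3037.62, north 4454 cos 317° = 3257.45
Leg 2 (335°, 551 m): east 551 sin 335° = -232.86, north 551 cos 335° = 499.38
Leg 3 (122°, 2850 m): east 2850 sin 122° = 2416.94, north 2850 cos 122° = -1510.27
Net displacement: -853.55 east, 2246.56 north. Direction back to start is (853.55, -2246.56): bearing = atan2(853.55, -2246.56) mod 360° = 159.20° ≈ 159°.

159°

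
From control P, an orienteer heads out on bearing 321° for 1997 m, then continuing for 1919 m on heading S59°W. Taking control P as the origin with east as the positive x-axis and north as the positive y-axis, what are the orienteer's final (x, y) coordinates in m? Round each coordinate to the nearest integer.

Leg 1 (321°, 1997 m): east 1997 sin 321° = -1256.75, north 1997 cos 321° = 1551.96
Leg 2 (S59°W, 1919 m): east 1919 sin 239° = -1644.90, north 1919 cos 239° = -988.36
Summing: -2901.66 m east, 563.60 m north → (-2902, 564).

(-2902, 564)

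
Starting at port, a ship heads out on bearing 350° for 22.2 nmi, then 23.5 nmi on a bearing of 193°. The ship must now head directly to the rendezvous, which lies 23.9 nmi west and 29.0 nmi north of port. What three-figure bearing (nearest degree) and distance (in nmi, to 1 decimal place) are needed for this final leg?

Leg 1 (350°, 22.2 nmi): east 22.2 sin 350° = -3.85, north 22.2 cos 350° = 21.86
Leg 2 (193°, 23.5 nmi): east 23.5 sin 193° = -5.29, north 23.5 cos 193° = -22.90
Current position: (-9.14, -1.03). Target: (-23.9, 29.0). Remaining: Δeast = -14.76, Δnorth = 30.03.
Bearing = atan2(-14.76, 30.03) mod 360° = 333.83°; distance = √((-14.76)² + (30.03)²) = 33.465 nmi.

334°, 33.5 nmi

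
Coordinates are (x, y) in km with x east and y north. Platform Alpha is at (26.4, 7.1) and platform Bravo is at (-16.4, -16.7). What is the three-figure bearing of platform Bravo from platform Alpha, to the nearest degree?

241°

Δeast = -16.4 − 26.4 = -42.80; Δnorth = -16.7 − 7.1 = -23.80.
Bearing = atan2(Δeast, Δnorth) mod 360° = 240.92° ≈ 241°.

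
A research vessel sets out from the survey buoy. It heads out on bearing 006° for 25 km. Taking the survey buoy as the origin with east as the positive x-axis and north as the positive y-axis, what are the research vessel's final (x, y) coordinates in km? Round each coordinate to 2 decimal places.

(2.61, 24.86)

Leg 1 (006°, 25 km): east 25 sin 6° = 2.61, north 25 cos 6° = 24.86
Summing: 2.61 km east, 24.86 km north → (2.61, 24.86).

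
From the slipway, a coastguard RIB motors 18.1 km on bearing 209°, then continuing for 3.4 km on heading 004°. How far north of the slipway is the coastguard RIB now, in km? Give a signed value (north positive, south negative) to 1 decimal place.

Leg 1 (209°, 18.1 km): east 18.1 sin 209° = -8.78, north 18.1 cos 209° = -15.83
Leg 2 (004°, 3.4 km): east 3.4 sin 4° = 0.24, north 3.4 cos 4° = 3.39
Net north component: -12.44 km.

-12.4 km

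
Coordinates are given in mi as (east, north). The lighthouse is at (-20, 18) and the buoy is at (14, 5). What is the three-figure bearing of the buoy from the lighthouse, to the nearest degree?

111°

Δeast = 14 − -20 = 34.00; Δnorth = 5 − 18 = -13.00.
Bearing = atan2(Δeast, Δnorth) mod 360° = 110.92° ≈ 111°.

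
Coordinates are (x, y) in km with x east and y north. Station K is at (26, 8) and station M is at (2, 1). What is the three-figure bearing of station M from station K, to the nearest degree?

254°

Δeast = 2 − 26 = -24.00; Δnorth = 1 − 8 = -7.00.
Bearing = atan2(Δeast, Δnorth) mod 360° = 253.74° ≈ 254°.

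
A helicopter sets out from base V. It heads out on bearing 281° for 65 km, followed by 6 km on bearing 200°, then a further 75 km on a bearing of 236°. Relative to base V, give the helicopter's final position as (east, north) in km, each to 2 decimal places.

Leg 1 (281°, 65 km): east 65 sin 281° = -63.81, north 65 cos 281° = 12.40
Leg 2 (200°, 6 km): east 6 sin 200° = -2.05, north 6 cos 200° = -5.64
Leg 3 (236°, 75 km): east 75 sin 236° = -62.18, north 75 cos 236° = -41.94
Summing: -128.04 km east, -35.18 km north → (-128.04, -35.18).

(-128.04, -35.18)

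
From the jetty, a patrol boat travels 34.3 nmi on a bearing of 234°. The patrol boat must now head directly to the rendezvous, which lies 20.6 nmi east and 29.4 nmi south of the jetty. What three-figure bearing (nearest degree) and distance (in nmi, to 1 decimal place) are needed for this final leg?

Leg 1 (234°, 34.3 nmi): east 34.3 sin 234° = -27.75, north 34.3 cos 234° = -20.16
Current position: (-27.75, -20.16). Target: (20.6, -29.4). Remaining: Δeast = 48.35, Δnorth = -9.24.
Bearing = atan2(48.35, -9.24) mod 360° = 100.82°; distance = √((48.35)² + (-9.24)²) = 49.224 nmi.

101°, 49.2 nmi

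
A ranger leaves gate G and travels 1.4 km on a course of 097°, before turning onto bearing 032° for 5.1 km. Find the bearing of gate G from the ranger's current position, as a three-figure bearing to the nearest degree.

Leg 1 (097°, 1.4 km): east 1.4 sin 97° = 1.39, north 1.4 cos 97° = -0.17
Leg 2 (032°, 5.1 km): east 5.1 sin 32° = 2.70, north 5.1 cos 32° = 4.33
Net displacement: 4.09 east, 4.15 north. Direction back to start is (-4.09, -4.15): bearing = atan2(-4.09, -4.15) mod 360° = 224.57° ≈ 225°.

225°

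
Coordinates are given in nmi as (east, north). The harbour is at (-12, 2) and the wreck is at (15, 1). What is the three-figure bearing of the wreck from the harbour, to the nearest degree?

092°

Δeast = 15 − -12 = 27.00; Δnorth = 1 − 2 = -1.00.
Bearing = atan2(Δeast, Δnorth) mod 360° = 92.12° ≈ 092°.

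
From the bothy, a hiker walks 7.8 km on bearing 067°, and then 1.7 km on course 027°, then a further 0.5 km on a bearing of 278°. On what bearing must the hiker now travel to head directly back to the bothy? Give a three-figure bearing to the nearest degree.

238°

Leg 1 (067°, 7.8 km): east 7.8 sin 67° = 7.18, north 7.8 cos 67° = 3.05
Leg 2 (027°, 1.7 km): east 1.7 sin 27° = 0.77, north 1.7 cos 27° = 1.51
Leg 3 (278°, 0.5 km): east 0.5 sin 278° = -0.50, north 0.5 cos 278° = 0.07
Net displacement: 7.46 east, 4.63 north. Direction back to start is (-7.46, -4.63): bearing = atan2(-7.46, -4.63) mod 360° = 238.15° ≈ 238°.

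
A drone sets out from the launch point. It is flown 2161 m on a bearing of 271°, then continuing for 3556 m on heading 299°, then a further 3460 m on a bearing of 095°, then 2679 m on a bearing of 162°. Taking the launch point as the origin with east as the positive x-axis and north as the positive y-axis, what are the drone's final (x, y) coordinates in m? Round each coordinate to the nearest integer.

Leg 1 (271°, 2161 m): east 2161 sin 271° = -2160.67, north 2161 cos 271° = 37.71
Leg 2 (299°, 3556 m): east 3556 sin 299° = -3110.15, north 3556 cos 299° = 1723.98
Leg 3 (095°, 3460 m): east 3460 sin 95° = 3446.83, north 3460 cos 95° = -301.56
Leg 4 (162°, 2679 m): east 2679 sin 162° = 827.86, north 2679 cos 162° = -2547.88
Summing: -996.13 m east, -1087.74 m north → (-996, -1088).

(-996, -1088)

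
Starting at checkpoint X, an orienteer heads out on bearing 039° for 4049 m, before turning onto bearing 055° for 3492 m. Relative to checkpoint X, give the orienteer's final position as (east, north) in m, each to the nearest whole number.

(5409, 5150)

Leg 1 (039°, 4049 m): east 4049 sin 39° = 2548.12, north 4049 cos 39° = 3146.66
Leg 2 (055°, 3492 m): east 3492 sin 55° = 2860.48, north 3492 cos 55° = 2002.93
Summing: 5408.60 m east, 5149.59 m north → (5409, 5150).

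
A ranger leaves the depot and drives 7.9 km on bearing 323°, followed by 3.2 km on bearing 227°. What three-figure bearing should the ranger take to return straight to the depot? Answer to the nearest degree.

120°

Leg 1 (323°, 7.9 km): east 7.9 sin 323° = -4.75, north 7.9 cos 323° = 6.31
Leg 2 (227°, 3.2 km): east 3.2 sin 227° = -2.34, north 3.2 cos 227° = -2.18
Net displacement: -7.09 east, 4.13 north. Direction back to start is (7.09, -4.13): bearing = atan2(7.09, -4.13) mod 360° = 120.19° ≈ 120°.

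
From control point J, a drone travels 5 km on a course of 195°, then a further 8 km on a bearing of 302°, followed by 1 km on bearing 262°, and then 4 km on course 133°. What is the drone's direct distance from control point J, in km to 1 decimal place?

Leg 1 (195°, 5 km): east 5 sin 195° = -1.29, north 5 cos 195° = -4.83
Leg 2 (302°, 8 km): east 8 sin 302° = -6.78, north 8 cos 302° = 4.24
Leg 3 (262°, 1 km): east 1 sin 262° = -0.99, north 1 cos 262° = -0.14
Leg 4 (133°, 4 km): east 4 sin 133° = 2.93, north 4 cos 133° = -2.73
Net: -6.14 east, -3.46 north. Distance = √((-6.14)² + (-3.46)²) = 7.049 km.

7.0 km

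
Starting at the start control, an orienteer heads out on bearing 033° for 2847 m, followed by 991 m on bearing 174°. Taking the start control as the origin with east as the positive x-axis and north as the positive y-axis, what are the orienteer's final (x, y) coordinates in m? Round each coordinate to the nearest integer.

(1654, 1402)

Leg 1 (033°, 2847 m): east 2847 sin 33° = 1550.59, north 2847 cos 33° = 2387.70
Leg 2 (174°, 991 m): east 991 sin 174° = 103.59, north 991 cos 174° = -985.57
Summing: 1654.18 m east, 1402.12 m north → (1654, 1402).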